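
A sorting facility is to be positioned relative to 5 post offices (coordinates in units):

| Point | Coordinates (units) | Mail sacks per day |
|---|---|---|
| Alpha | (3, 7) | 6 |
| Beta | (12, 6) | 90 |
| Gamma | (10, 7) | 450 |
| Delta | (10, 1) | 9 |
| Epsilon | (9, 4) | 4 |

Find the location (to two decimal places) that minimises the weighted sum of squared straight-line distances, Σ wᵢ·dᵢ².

(10.24, 6.72)

The minimiser of Σwᵢ‖p−pᵢ‖² is the weighted centroid p* = (Σwᵢpᵢ)/(Σwᵢ).
Σwᵢ = 559.
Σwᵢxᵢ = 6·3 + 90·12 + 450·10 + 9·10 + 4·9 = 5724.
Σwᵢyᵢ = 6·7 + 90·6 + 450·7 + 9·1 + 4·4 = 3757.
x* = 5724/559 = 10.24, y* = 3757/559 = 6.72.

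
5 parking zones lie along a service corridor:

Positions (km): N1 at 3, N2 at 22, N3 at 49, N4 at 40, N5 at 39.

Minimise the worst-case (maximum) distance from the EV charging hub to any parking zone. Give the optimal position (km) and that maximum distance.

location 26, max distance 23

The 1-center on a line is the midpoint of the two extreme points: leftmost at 3, rightmost at 49.
Optimal location = (3 + 49)/2 = 26; maximum distance = (49 − 3)/2 = 23.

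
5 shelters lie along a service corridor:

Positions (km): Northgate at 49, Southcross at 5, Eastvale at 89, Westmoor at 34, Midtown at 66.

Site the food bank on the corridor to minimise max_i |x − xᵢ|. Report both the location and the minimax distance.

The 1-center on a line is the midpoint of the two extreme points: leftmost at 5, rightmost at 89.
Optimal location = (5 + 89)/2 = 47; maximum distance = (89 − 5)/2 = 42.

location 47, max distance 42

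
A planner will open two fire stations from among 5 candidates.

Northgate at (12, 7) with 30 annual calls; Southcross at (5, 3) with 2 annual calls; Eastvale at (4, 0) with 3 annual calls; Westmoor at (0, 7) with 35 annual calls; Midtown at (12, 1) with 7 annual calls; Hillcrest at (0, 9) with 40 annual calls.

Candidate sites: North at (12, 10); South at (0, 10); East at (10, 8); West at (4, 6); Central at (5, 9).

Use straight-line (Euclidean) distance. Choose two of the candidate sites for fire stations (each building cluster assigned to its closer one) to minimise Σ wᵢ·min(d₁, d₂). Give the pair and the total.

Evaluate every pair (each demand assigned to the nearer of the two):
  {South, East}: total = 307.2
  {North, South}: total = 347.5
  {South, Central}: total = 477.0
  {South, West}: total = 477.2
  {East, West}: total = 486.7
  {North, West}: total = 521.6
  {East, Central}: total = 545.7
  {North, Central}: total = 580.6
  {West, Central}: total = 653.1
  {North, East}: total = 915.9
Best pair: {South, East} with total 307.2.

{South, East}, total 307.2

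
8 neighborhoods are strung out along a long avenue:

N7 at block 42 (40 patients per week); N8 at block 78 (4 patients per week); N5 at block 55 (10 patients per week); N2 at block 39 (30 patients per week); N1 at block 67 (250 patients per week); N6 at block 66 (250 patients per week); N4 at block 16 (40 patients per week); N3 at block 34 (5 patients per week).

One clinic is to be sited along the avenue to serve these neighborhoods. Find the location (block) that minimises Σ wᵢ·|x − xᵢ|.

x = 66

For a sum of weighted absolute distances on a line, the optimum is the weighted median (not the mean). Total weight W = 629; half-weight = 314.5.
Sort by position and accumulate weight:
  block 16 (N4, w=40) → cum 40
  block 34 (N3, w=5) → cum 45
  block 39 (N2, w=30) → cum 75
  block 42 (N7, w=40) → cum 115
  block 55 (N5, w=10) → cum 125
  block 66 (N6, w=250) → cum 375  ≥ 314.5 → median here
  block 67 (N1, w=250) → cum 625
  block 78 (N8, w=4) → cum 629
Optimal location: block 66.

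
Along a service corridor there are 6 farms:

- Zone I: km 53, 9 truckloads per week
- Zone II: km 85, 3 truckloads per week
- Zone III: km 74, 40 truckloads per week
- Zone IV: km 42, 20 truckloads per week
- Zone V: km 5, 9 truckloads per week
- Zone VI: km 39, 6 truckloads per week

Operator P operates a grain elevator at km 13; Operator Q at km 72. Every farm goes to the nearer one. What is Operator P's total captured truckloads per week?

35

The indifferent point is the midpoint (13+72)/2 = 42.5; farms left of it (closer to Operator P at 13) go to Operator P, those right go to Operator Q.
  Zone V at 5 (w=9) → Operator P
  Zone VI at 39 (w=6) → Operator P
  Zone IV at 42 (w=20) → Operator P
  Zone I at 53 (w=9) → Operator Q
  Zone III at 74 (w=40) → Operator Q
  Zone II at 85 (w=3) → Operator Q
Operator P captures 35; Operator Q captures 52.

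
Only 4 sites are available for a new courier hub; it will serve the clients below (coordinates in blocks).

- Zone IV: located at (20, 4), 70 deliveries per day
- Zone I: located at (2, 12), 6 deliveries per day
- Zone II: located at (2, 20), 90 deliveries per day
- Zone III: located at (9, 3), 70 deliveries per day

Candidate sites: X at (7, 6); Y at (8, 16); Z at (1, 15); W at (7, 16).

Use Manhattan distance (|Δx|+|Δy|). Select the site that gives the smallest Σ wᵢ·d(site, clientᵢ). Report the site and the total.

Total weighted distance at each candidate:
  X (7, 6): total = 3176
  Y (8, 16): total = 3620
  Z (1, 15): total = 4064
  W (7, 16): total = 3664
Minimum is at X with total 3176 blocks.

X, total 3176 blocks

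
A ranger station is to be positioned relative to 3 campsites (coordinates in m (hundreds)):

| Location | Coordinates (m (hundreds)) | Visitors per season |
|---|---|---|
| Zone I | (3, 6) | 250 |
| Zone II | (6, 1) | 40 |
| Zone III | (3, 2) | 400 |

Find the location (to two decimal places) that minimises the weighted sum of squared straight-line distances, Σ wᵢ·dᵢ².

The minimiser of Σwᵢ‖p−pᵢ‖² is the weighted centroid p* = (Σwᵢpᵢ)/(Σwᵢ).
Σwᵢ = 690.
Σwᵢxᵢ = 250·3 + 40·6 + 400·3 = 2190.
Σwᵢyᵢ = 250·6 + 40·1 + 400·2 = 2340.
x* = 2190/690 = 3.17, y* = 2340/690 = 3.39.

(3.17, 3.39)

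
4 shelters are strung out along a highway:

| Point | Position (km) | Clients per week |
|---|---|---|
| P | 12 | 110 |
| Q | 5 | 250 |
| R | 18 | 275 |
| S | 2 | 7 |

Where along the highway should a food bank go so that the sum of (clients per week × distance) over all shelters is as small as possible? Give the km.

For a sum of weighted absolute distances on a line, the optimum is the weighted median (not the mean). Total weight W = 642; half-weight = 321.
Sort by position and accumulate weight:
  km 2 (S, w=7) → cum 7
  km 5 (Q, w=250) → cum 257
  km 12 (P, w=110) → cum 367  ≥ 321 → median here
  km 18 (R, w=275) → cum 642
Optimal location: km 12.

x = 12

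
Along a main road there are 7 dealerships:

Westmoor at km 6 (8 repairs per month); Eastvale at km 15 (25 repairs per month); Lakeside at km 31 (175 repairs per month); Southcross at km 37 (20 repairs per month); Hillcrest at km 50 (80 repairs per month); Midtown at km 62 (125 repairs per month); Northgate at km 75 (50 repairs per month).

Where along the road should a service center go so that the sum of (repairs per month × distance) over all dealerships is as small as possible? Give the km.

x = 50

For a sum of weighted absolute distances on a line, the optimum is the weighted median (not the mean). Total weight W = 483; half-weight = 241.5.
Sort by position and accumulate weight:
  km 6 (Westmoor, w=8) → cum 8
  km 15 (Eastvale, w=25) → cum 33
  km 31 (Lakeside, w=175) → cum 208
  km 37 (Southcross, w=20) → cum 228
  km 50 (Hillcrest, w=80) → cum 308  ≥ 241.5 → median here
  km 62 (Midtown, w=125) → cum 433
  km 75 (Northgate, w=50) → cum 483
Optimal location: km 50.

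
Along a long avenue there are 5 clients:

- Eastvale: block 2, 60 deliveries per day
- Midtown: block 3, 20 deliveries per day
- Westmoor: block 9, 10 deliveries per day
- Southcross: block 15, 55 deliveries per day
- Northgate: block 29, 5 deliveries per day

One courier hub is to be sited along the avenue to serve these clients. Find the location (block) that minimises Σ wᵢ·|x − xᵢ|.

x = 3

For a sum of weighted absolute distances on a line, the optimum is the weighted median (not the mean). Total weight W = 150; half-weight = 75.
Sort by position and accumulate weight:
  block 2 (Eastvale, w=60) → cum 60
  block 3 (Midtown, w=20) → cum 80  ≥ 75 → median here
  block 9 (Westmoor, w=10) → cum 90
  block 15 (Southcross, w=55) → cum 145
  block 29 (Northgate, w=5) → cum 150
Optimal location: block 3.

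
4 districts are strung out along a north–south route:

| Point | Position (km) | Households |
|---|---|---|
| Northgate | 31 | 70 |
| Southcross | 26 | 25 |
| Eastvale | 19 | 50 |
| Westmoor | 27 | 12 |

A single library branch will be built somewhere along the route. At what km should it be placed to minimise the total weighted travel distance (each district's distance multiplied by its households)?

For a sum of weighted absolute distances on a line, the optimum is the weighted median (not the mean). Total weight W = 157; half-weight = 78.5.
Sort by position and accumulate weight:
  km 19 (Eastvale, w=50) → cum 50
  km 26 (Southcross, w=25) → cum 75
  km 27 (Westmoor, w=12) → cum 87  ≥ 78.5 → median here
  km 31 (Northgate, w=70) → cum 157
Optimal location: km 27.

x = 27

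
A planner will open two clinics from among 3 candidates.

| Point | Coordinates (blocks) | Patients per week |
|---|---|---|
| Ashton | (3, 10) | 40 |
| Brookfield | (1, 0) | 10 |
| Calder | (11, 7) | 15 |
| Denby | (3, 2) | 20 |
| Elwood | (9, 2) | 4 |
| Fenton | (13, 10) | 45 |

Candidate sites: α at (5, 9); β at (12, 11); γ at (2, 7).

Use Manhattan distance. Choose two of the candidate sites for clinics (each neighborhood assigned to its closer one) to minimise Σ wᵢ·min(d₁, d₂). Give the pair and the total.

{β, γ}, total 573

Evaluate every pair (each demand assigned to the nearer of the two):
  {β, γ}: total = 573
  {α, β}: total = 639
  {α, γ}: total = 889
Best pair: {β, γ} with total 573.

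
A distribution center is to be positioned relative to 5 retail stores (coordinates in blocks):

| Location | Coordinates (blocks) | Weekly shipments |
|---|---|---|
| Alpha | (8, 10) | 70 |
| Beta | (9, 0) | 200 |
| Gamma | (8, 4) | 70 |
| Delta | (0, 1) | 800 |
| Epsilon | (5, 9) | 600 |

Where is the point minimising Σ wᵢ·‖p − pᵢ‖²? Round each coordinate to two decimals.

(3.40, 4.13)

The minimiser of Σwᵢ‖p−pᵢ‖² is the weighted centroid p* = (Σwᵢpᵢ)/(Σwᵢ).
Σwᵢ = 1740.
Σwᵢxᵢ = 70·8 + 200·9 + 70·8 + 800·0 + 600·5 = 5920.
Σwᵢyᵢ = 70·10 + 200·0 + 70·4 + 800·1 + 600·9 = 7180.
x* = 5920/1740 = 3.40, y* = 7180/1740 = 4.13.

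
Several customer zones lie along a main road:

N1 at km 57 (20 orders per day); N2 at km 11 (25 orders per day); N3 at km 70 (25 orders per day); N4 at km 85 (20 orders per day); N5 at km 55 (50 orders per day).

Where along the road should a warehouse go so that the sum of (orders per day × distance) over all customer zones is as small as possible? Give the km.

For a sum of weighted absolute distances on a line, the optimum is the weighted median (not the mean). Total weight W = 140; half-weight = 70.
Sort by position and accumulate weight:
  km 11 (N2, w=25) → cum 25
  km 55 (N5, w=50) → cum 75  ≥ 70 → median here
  km 57 (N1, w=20) → cum 95
  km 70 (N3, w=25) → cum 120
  km 85 (N4, w=20) → cum 140
Optimal location: km 55.

x = 55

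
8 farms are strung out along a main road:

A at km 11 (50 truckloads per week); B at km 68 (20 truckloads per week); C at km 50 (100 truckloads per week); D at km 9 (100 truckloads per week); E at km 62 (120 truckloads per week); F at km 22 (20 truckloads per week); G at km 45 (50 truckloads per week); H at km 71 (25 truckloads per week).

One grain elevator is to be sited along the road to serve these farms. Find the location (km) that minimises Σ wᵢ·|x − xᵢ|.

For a sum of weighted absolute distances on a line, the optimum is the weighted median (not the mean). Total weight W = 485; half-weight = 242.5.
Sort by position and accumulate weight:
  km 9 (D, w=100) → cum 100
  km 11 (A, w=50) → cum 150
  km 22 (F, w=20) → cum 170
  km 45 (G, w=50) → cum 220
  km 50 (C, w=100) → cum 320  ≥ 242.5 → median here
  km 62 (E, w=120) → cum 440
  km 68 (B, w=20) → cum 460
  km 71 (H, w=25) → cum 485
Optimal location: km 50.

x = 50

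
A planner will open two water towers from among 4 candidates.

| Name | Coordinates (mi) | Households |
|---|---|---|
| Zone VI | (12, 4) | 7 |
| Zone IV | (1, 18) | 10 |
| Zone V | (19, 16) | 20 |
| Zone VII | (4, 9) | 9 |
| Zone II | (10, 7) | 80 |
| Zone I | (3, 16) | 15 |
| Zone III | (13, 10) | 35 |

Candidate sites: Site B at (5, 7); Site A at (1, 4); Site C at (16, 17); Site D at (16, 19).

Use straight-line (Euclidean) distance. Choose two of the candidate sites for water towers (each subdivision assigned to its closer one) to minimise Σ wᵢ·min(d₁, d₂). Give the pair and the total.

{Site B, Site C}, total 1058.6

Evaluate every pair (each demand assigned to the nearer of the two):
  {Site B, Site C}: total = 1058.6
  {Site B, Site D}: total = 1112.7
  {Site B, Site A}: total = 1360.7
  {Site A, Site C}: total = 1540.7
  {Site A, Site D}: total = 1627.8
  {Site C, Site D}: total = 1833.7
Best pair: {Site B, Site C} with total 1058.6.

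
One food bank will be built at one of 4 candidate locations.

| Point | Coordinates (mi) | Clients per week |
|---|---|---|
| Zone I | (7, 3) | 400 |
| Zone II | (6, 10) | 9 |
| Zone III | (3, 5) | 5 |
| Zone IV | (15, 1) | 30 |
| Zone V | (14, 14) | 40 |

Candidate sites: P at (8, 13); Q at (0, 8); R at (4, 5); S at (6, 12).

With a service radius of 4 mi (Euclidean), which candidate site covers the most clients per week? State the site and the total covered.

Coverage radius r = 4 mi; a point is covered iff (Δx)²+(Δy)² ≤ 4² = 16.
  P (8, 13): covers {Zone II} → 9
  Q (0, 8): covers {none} → 0
  R (4, 5): covers {Zone I, Zone III} → 405
  S (6, 12): covers {Zone II} → 9
Maximum coverage at R: 405 clients per week.

R, covering 405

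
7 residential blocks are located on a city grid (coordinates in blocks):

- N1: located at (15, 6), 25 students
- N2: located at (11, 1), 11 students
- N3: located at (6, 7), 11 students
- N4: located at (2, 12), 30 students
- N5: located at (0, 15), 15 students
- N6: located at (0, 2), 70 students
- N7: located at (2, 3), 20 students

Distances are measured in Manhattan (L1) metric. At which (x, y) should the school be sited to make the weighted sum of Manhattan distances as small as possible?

Manhattan distance separates: Σwᵢ(|x−xᵢ|+|y−yᵢ|) = Σwᵢ|x−xᵢ| + Σwᵢ|y−yᵢ|, so x and y are optimised independently as 1-D weighted medians.
Total weight W = 182; half = 91.
x-coordinate, sorted with cumulative weight:
  x=0 (N5, w=15) cum 15
  x=0 (N6, w=70) cum 85
  x=2 (N4, w=30) cum 115  ← median
  x=2 (N7, w=20) cum 135
  x=6 (N3, w=11) cum 146
  x=11 (N2, w=11) cum 157
  x=15 (N1, w=25) cum 182
⇒ x* = 2
y-coordinate, sorted with cumulative weight:
  y=1 (N2, w=11) cum 11
  y=2 (N6, w=70) cum 81
  y=3 (N7, w=20) cum 101  ← median
  y=6 (N1, w=25) cum 126
  y=7 (N3, w=11) cum 137
  y=12 (N4, w=30) cum 167
  y=15 (N5, w=15) cum 182
⇒ y* = 3

(2, 3)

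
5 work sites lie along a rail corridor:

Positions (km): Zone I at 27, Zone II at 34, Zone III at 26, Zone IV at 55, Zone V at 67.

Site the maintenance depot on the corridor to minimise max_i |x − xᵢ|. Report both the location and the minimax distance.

location 46.5, max distance 20.5

The 1-center on a line is the midpoint of the two extreme points: leftmost at 26, rightmost at 67.
Optimal location = (26 + 67)/2 = 46.5; maximum distance = (67 − 26)/2 = 20.5.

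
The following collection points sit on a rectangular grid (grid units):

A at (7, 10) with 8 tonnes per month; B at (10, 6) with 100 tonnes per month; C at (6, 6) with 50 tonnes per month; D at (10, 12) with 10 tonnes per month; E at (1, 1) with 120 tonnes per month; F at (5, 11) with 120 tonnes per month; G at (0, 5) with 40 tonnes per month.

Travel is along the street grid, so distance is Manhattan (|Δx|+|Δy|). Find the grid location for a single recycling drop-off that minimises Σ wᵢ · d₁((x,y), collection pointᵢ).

Manhattan distance separates: Σwᵢ(|x−xᵢ|+|y−yᵢ|) = Σwᵢ|x−xᵢ| + Σwᵢ|y−yᵢ|, so x and y are optimised independently as 1-D weighted medians.
Total weight W = 448; half = 224.
x-coordinate, sorted with cumulative weight:
  x=0 (G, w=40) cum 40
  x=1 (E, w=120) cum 160
  x=5 (F, w=120) cum 280  ← median
  x=6 (C, w=50) cum 330
  x=7 (A, w=8) cum 338
  x=10 (B, w=100) cum 438
  x=10 (D, w=10) cum 448
⇒ x* = 5
y-coordinate, sorted with cumulative weight:
  y=1 (E, w=120) cum 120
  y=5 (G, w=40) cum 160
  y=6 (B, w=100) cum 260  ← median
  y=6 (C, w=50) cum 310
  y=10 (A, w=8) cum 318
  y=11 (F, w=120) cum 438
  y=12 (D, w=10) cum 448
⇒ y* = 6

(5, 6)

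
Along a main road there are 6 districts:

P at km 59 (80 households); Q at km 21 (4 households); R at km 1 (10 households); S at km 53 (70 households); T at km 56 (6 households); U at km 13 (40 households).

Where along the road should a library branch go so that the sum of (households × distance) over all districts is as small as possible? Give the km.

For a sum of weighted absolute distances on a line, the optimum is the weighted median (not the mean). Total weight W = 210; half-weight = 105.
Sort by position and accumulate weight:
  km 1 (R, w=10) → cum 10
  km 13 (U, w=40) → cum 50
  km 21 (Q, w=4) → cum 54
  km 53 (S, w=70) → cum 124  ≥ 105 → median here
  km 56 (T, w=6) → cum 130
  km 59 (P, w=80) → cum 210
Optimal location: km 53.

x = 53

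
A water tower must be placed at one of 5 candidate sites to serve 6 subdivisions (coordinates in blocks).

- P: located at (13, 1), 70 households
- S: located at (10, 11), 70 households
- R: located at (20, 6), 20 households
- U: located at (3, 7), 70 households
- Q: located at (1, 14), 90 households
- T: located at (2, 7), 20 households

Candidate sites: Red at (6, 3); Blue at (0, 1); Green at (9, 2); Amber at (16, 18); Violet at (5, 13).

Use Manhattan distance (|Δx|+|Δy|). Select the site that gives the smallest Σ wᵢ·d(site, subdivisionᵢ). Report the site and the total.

Total weighted distance at each candidate:
  Red (6, 3): total = 3900
  Blue (0, 1): total = 4860
  Green (9, 2): total = 4160
  Amber (16, 18): total = 6520
  Violet (5, 13): total = 3520
Minimum is at Violet with total 3520 blocks.

Violet, total 3520 blocks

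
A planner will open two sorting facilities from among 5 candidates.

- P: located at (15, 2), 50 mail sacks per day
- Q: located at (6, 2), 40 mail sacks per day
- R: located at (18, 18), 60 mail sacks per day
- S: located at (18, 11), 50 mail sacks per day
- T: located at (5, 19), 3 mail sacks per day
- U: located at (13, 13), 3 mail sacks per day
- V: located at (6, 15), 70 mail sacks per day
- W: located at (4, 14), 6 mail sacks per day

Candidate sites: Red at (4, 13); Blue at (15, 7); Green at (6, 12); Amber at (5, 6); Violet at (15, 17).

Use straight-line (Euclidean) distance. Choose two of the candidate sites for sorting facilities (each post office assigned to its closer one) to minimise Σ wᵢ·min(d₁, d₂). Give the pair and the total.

Evaluate every pair (each demand assigned to the nearer of the two):
  {Red, Blue}: total = 1837.1
  {Blue, Green}: total = 1851.3
  {Blue, Violet}: total = 1859.4
  {Green, Violet}: total = 1859.4
  {Amber, Violet}: total = 1954.8
  {Red, Violet}: total = 1958.0
  {Blue, Amber}: total = 2089.3
  {Green, Amber}: total = 2379.9
  {Red, Amber}: total = 2541.1
  {Red, Green}: total = 2723.2
Best pair: {Red, Blue} with total 1837.1.

{Red, Blue}, total 1837.1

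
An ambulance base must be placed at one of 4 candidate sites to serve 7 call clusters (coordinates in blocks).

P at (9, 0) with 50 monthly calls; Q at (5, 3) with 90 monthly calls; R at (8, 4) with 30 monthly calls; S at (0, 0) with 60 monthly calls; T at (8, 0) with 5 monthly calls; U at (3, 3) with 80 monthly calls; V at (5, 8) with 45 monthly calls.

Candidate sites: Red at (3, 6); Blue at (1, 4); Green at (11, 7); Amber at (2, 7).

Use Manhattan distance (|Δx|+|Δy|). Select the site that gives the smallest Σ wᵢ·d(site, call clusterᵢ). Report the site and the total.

Total weighted distance at each candidate:
  Red (3, 6): total = 2275
  Blue (1, 4): total = 2215
  Green (11, 7): total = 3935
  Amber (2, 7): total = 2785
Minimum is at Blue with total 2215 blocks.

Blue, total 2215 blocks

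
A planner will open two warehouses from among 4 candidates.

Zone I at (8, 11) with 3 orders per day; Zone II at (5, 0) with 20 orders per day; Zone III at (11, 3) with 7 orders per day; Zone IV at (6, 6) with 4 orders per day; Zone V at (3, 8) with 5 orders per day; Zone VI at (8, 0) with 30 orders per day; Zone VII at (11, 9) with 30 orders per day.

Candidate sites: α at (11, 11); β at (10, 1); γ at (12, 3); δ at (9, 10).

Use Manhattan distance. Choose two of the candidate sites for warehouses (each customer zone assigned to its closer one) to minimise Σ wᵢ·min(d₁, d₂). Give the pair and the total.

{α, β}, total 391

Evaluate every pair (each demand assigned to the nearer of the two):
  {α, β}: total = 391
  {β, δ}: total = 395
  {β, γ}: total = 569
  {α, γ}: total = 577
  {γ, δ}: total = 581
  {α, δ}: total = 800
Best pair: {α, β} with total 391.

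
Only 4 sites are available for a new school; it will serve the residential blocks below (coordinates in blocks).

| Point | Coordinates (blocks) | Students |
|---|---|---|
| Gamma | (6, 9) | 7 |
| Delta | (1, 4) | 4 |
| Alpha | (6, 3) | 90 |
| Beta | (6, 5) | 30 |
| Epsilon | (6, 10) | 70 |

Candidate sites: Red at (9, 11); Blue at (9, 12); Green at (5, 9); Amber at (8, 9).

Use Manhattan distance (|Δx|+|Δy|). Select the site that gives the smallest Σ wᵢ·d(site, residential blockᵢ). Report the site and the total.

Green, total 963 blocks

Total weighted distance at each candidate:
  Red (9, 11): total = 1635
  Blue (9, 12): total = 1836
  Green (5, 9): total = 963
  Amber (8, 9): total = 1172
Minimum is at Green with total 963 blocks.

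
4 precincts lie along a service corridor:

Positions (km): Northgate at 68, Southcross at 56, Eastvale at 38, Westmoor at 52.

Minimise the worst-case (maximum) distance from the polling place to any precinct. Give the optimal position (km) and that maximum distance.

The 1-center on a line is the midpoint of the two extreme points: leftmost at 38, rightmost at 68.
Optimal location = (38 + 68)/2 = 53; maximum distance = (68 − 38)/2 = 15.

location 53, max distance 15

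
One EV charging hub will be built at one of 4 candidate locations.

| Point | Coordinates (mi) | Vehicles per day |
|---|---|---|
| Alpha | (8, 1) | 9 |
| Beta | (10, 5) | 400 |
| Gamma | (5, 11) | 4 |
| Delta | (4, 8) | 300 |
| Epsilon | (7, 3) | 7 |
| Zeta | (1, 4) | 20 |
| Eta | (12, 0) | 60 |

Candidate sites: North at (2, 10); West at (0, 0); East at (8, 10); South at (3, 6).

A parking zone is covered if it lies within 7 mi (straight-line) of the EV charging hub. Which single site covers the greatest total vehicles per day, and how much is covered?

East, covering 704

Coverage radius r = 7 mi; a point is covered iff (Δx)²+(Δy)² ≤ 7² = 49.
  North (2, 10): covers {Gamma, Delta, Zeta} → 324
  West (0, 0): covers {Zeta} → 20
  East (8, 10): covers {Beta, Gamma, Delta} → 704
  South (3, 6): covers {Gamma, Delta, Epsilon, Zeta} → 331
Maximum coverage at East: 704 vehicles per day.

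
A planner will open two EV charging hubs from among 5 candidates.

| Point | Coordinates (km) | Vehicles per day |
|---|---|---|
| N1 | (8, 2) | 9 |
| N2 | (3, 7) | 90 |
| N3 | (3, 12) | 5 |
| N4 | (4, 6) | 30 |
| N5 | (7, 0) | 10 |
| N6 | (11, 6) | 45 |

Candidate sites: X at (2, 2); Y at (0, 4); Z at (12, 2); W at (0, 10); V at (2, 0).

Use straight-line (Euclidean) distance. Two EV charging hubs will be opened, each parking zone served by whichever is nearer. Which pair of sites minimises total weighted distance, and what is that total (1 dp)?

Evaluate every pair (each demand assigned to the nearer of the two):
  {Y, Z}: total = 834.1
  {Z, W}: total = 845.0
  {X, Z}: total = 918.7
  {X, W}: total = 1085.1
  {X, Y}: total = 1109.8
  {Y, V}: total = 1152.4
  {Z, V}: total = 1157.9
  {W, V}: total = 1163.2
  {X, V}: total = 1190.5
  {Y, W}: total = 1192.0
Best pair: {Y, Z} with total 834.1.

{Y, Z}, total 834.1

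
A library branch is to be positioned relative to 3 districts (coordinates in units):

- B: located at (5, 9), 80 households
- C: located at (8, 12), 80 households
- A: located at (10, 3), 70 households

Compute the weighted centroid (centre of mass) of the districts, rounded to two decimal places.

(7.57, 8.22)

The minimiser of Σwᵢ‖p−pᵢ‖² is the weighted centroid p* = (Σwᵢpᵢ)/(Σwᵢ).
Σwᵢ = 230.
Σwᵢxᵢ = 80·5 + 80·8 + 70·10 = 1740.
Σwᵢyᵢ = 80·9 + 80·12 + 70·3 = 1890.
x* = 1740/230 = 7.57, y* = 1890/230 = 8.22.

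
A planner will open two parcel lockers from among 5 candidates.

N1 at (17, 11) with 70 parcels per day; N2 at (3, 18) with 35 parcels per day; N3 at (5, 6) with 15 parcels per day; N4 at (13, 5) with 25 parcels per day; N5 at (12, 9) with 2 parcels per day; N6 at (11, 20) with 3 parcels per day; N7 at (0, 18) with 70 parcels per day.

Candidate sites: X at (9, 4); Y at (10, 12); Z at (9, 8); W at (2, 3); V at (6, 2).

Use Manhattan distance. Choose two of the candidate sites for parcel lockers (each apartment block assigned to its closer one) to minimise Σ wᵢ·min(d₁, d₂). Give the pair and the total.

{X, Y}, total 2387

Evaluate every pair (each demand assigned to the nearer of the two):
  {X, Y}: total = 2387
  {Y, Z}: total = 2435
  {Y, V}: total = 2497
  {Y, W}: total = 2512
  {Z, W}: total = 2835
  {X, Z}: total = 2925
  {Z, V}: total = 2960
  {X, W}: total = 3085
  {X, V}: total = 3525
  {W, V}: total = 3570
Best pair: {X, Y} with total 2387.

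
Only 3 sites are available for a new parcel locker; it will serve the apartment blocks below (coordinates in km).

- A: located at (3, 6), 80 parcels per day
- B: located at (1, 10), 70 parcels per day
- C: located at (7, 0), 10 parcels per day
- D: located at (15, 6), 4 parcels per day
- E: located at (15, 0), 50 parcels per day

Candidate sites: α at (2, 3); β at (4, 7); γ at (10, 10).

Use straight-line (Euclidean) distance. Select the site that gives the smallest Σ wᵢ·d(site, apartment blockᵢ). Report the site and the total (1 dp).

Total weighted distance at each candidate:
  α (2, 3): total = 1526.7
  β (4, 7): total = 1182.4
  γ (10, 10): total = 1964.0
Minimum is at β with total 1182.4 km.

β, total 1182.4 km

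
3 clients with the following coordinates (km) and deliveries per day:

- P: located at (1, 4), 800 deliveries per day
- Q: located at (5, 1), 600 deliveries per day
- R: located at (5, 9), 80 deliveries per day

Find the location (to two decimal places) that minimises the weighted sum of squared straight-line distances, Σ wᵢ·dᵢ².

The minimiser of Σwᵢ‖p−pᵢ‖² is the weighted centroid p* = (Σwᵢpᵢ)/(Σwᵢ).
Σwᵢ = 1480.
Σwᵢxᵢ = 800·1 + 600·5 + 80·5 = 4200.
Σwᵢyᵢ = 800·4 + 600·1 + 80·9 = 4520.
x* = 4200/1480 = 2.84, y* = 4520/1480 = 3.05.

(2.84, 3.05)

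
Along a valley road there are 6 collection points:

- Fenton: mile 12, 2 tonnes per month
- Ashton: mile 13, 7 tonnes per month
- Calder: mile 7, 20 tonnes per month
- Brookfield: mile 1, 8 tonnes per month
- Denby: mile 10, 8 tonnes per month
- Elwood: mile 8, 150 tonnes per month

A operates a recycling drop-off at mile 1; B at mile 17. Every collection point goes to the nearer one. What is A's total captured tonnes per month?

178

The indifferent point is the midpoint (1+17)/2 = 9; collection points left of it (closer to A at 1) go to A, those right go to B.
  Brookfield at 1 (w=8) → A
  Calder at 7 (w=20) → A
  Elwood at 8 (w=150) → A
  Denby at 10 (w=8) → B
  Fenton at 12 (w=2) → B
  Ashton at 13 (w=7) → B
A captures 178; B captures 17.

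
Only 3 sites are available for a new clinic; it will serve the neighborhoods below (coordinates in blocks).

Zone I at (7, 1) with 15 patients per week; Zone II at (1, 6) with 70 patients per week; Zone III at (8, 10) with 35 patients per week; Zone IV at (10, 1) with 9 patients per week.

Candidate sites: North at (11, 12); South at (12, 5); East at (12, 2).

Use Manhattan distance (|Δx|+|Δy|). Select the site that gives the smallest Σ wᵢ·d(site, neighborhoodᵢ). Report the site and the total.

South, total 1344 blocks

Total weighted distance at each candidate:
  North (11, 12): total = 1628
  South (12, 5): total = 1344
  East (12, 2): total = 1587
Minimum is at South with total 1344 blocks.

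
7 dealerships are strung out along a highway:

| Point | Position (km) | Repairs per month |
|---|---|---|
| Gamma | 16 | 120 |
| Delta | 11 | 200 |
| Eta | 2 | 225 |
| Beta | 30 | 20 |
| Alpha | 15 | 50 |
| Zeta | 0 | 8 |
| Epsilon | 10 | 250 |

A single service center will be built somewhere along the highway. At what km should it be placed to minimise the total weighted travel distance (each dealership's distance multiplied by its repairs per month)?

x = 10

For a sum of weighted absolute distances on a line, the optimum is the weighted median (not the mean). Total weight W = 873; half-weight = 436.5.
Sort by position and accumulate weight:
  km 0 (Zeta, w=8) → cum 8
  km 2 (Eta, w=225) → cum 233
  km 10 (Epsilon, w=250) → cum 483  ≥ 436.5 → median here
  km 11 (Delta, w=200) → cum 683
  km 15 (Alpha, w=50) → cum 733
  km 16 (Gamma, w=120) → cum 853
  km 30 (Beta, w=20) → cum 873
Optimal location: km 10.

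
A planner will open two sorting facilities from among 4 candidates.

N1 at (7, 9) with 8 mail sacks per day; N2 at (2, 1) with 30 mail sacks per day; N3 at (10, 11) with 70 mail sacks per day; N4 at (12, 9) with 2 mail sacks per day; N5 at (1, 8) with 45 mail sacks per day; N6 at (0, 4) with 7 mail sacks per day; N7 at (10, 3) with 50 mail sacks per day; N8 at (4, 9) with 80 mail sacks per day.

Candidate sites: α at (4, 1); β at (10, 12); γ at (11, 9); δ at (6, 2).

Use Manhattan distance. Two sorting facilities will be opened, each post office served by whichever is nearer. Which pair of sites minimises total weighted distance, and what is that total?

{α, γ}, total 1713

Evaluate every pair (each demand assigned to the nearer of the two):
  {α, γ}: total = 1713
  {α, β}: total = 1727
  {γ, δ}: total = 1755
  {β, δ}: total = 1799
  {β, γ}: total = 2131
  {α, δ}: total = 2449
Best pair: {α, γ} with total 1713.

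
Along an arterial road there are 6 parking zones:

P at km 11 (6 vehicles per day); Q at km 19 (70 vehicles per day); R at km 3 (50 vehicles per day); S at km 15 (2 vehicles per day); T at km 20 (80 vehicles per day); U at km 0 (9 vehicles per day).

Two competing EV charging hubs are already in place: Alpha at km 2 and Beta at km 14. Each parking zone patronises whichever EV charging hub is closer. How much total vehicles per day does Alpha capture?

59

The indifferent point is the midpoint (2+14)/2 = 8; parking zones left of it (closer to Alpha at 2) go to Alpha, those right go to Beta.
  U at 0 (w=9) → Alpha
  R at 3 (w=50) → Alpha
  P at 11 (w=6) → Beta
  S at 15 (w=2) → Beta
  Q at 19 (w=70) → Beta
  T at 20 (w=80) → Beta
Alpha captures 59; Beta captures 158.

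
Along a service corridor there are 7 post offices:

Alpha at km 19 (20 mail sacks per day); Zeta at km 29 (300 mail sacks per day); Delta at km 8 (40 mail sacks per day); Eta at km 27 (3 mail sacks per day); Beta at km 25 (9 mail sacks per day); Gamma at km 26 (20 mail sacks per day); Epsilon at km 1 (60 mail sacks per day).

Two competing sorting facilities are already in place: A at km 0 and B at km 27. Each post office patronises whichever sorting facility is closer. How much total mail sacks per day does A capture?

100

The indifferent point is the midpoint (0+27)/2 = 13.5; post offices left of it (closer to A at 0) go to A, those right go to B.
  Epsilon at 1 (w=60) → A
  Delta at 8 (w=40) → A
  Alpha at 19 (w=20) → B
  Beta at 25 (w=9) → B
  Gamma at 26 (w=20) → B
  Eta at 27 (w=3) → B
  Zeta at 29 (w=300) → B
A captures 100; B captures 352.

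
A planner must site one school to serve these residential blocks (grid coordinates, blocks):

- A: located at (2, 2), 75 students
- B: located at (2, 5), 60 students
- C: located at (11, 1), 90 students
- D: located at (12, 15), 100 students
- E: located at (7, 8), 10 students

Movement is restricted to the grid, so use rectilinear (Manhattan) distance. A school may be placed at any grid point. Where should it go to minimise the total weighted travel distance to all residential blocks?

Manhattan distance separates: Σwᵢ(|x−xᵢ|+|y−yᵢ|) = Σwᵢ|x−xᵢ| + Σwᵢ|y−yᵢ|, so x and y are optimised independently as 1-D weighted medians.
Total weight W = 335; half = 167.5.
x-coordinate, sorted with cumulative weight:
  x=2 (A, w=75) cum 75
  x=2 (B, w=60) cum 135
  x=7 (E, w=10) cum 145
  x=11 (C, w=90) cum 235  ← median
  x=12 (D, w=100) cum 335
⇒ x* = 11
y-coordinate, sorted with cumulative weight:
  y=1 (C, w=90) cum 90
  y=2 (A, w=75) cum 165
  y=5 (B, w=60) cum 225  ← median
  y=8 (E, w=10) cum 235
  y=15 (D, w=100) cum 335
⇒ y* = 5

(11, 5)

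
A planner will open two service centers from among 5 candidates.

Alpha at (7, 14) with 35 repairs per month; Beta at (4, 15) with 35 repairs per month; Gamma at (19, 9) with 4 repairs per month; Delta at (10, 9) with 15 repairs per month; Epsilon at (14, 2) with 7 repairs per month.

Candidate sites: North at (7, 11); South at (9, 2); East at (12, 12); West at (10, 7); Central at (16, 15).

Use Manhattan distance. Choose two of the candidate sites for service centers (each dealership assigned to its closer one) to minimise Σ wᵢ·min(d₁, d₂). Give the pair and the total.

{North, West}, total 487

Evaluate every pair (each demand assigned to the nearer of the two):
  {North, West}: total = 487
  {North, South}: total = 516
  {North, East}: total = 549
  {North, Central}: total = 566
  {East, West}: total = 763
  {South, East}: total = 780
  {East, Central}: total = 825
  {West, Central}: total = 899
  {South, West}: total = 949
  {South, Central}: total = 961
Best pair: {North, West} with total 487.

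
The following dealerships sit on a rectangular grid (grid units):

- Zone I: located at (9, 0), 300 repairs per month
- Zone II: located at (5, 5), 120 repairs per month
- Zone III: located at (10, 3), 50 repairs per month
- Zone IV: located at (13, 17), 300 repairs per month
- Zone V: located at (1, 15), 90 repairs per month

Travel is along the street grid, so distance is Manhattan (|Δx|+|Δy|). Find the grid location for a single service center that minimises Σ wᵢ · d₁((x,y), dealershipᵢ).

Manhattan distance separates: Σwᵢ(|x−xᵢ|+|y−yᵢ|) = Σwᵢ|x−xᵢ| + Σwᵢ|y−yᵢ|, so x and y are optimised independently as 1-D weighted medians.
Total weight W = 860; half = 430.
x-coordinate, sorted with cumulative weight:
  x=1 (Zone V, w=90) cum 90
  x=5 (Zone II, w=120) cum 210
  x=9 (Zone I, w=300) cum 510  ← median
  x=10 (Zone III, w=50) cum 560
  x=13 (Zone IV, w=300) cum 860
⇒ x* = 9
y-coordinate, sorted with cumulative weight:
  y=0 (Zone I, w=300) cum 300
  y=3 (Zone III, w=50) cum 350
  y=5 (Zone II, w=120) cum 470  ← median
  y=15 (Zone V, w=90) cum 560
  y=17 (Zone IV, w=300) cum 860
⇒ y* = 5

(9, 5)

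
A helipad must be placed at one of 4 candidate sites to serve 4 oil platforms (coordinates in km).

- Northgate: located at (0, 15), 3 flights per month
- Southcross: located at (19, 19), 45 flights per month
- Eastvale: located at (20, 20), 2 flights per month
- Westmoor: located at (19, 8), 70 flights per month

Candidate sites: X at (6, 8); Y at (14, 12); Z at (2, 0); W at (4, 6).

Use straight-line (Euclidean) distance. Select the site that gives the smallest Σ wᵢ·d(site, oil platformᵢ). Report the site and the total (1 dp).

Y, total 898.3 km

Total weighted distance at each candidate:
  X (6, 8): total = 1740.9
  Y (14, 12): total = 898.3
  Z (2, 0): total = 2561.7
  W (4, 6): total = 2024.6
Minimum is at Y with total 898.3 km.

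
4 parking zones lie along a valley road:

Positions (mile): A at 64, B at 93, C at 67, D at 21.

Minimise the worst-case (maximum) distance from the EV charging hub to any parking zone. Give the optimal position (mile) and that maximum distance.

location 57, max distance 36

The 1-center on a line is the midpoint of the two extreme points: leftmost at 21, rightmost at 93.
Optimal location = (21 + 93)/2 = 57; maximum distance = (93 − 21)/2 = 36.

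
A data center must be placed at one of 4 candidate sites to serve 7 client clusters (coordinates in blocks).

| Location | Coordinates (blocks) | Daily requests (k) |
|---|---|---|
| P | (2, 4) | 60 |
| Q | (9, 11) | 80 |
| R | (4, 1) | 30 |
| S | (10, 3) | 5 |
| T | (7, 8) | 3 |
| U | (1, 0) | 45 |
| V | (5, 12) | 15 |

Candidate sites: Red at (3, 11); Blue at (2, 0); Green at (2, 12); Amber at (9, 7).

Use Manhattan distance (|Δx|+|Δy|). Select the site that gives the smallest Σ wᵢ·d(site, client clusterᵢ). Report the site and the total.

Red, total 2016 blocks

Total weighted distance at each candidate:
  Red (3, 11): total = 2016
  Blue (2, 0): total = 2134
  Green (2, 12): total = 2252
  Amber (9, 7): total = 2094
Minimum is at Red with total 2016 blocks.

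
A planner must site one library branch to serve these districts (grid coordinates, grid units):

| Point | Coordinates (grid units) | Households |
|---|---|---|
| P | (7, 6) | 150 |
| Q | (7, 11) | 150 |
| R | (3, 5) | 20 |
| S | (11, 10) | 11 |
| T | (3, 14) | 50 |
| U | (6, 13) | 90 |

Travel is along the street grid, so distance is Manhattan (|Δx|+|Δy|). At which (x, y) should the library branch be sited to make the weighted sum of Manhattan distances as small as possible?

(7, 11)

Manhattan distance separates: Σwᵢ(|x−xᵢ|+|y−yᵢ|) = Σwᵢ|x−xᵢ| + Σwᵢ|y−yᵢ|, so x and y are optimised independently as 1-D weighted medians.
Total weight W = 471; half = 235.5.
x-coordinate, sorted with cumulative weight:
  x=3 (R, w=20) cum 20
  x=3 (T, w=50) cum 70
  x=6 (U, w=90) cum 160
  x=7 (P, w=150) cum 310  ← median
  x=7 (Q, w=150) cum 460
  x=11 (S, w=11) cum 471
⇒ x* = 7
y-coordinate, sorted with cumulative weight:
  y=5 (R, w=20) cum 20
  y=6 (P, w=150) cum 170
  y=10 (S, w=11) cum 181
  y=11 (Q, w=150) cum 331  ← median
  y=13 (U, w=90) cum 421
  y=14 (T, w=50) cum 471
⇒ y* = 11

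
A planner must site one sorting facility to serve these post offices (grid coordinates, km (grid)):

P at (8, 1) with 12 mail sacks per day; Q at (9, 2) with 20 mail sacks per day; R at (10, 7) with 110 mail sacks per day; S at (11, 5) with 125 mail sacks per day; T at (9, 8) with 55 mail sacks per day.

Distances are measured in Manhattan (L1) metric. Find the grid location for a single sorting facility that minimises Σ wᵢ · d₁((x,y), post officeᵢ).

Manhattan distance separates: Σwᵢ(|x−xᵢ|+|y−yᵢ|) = Σwᵢ|x−xᵢ| + Σwᵢ|y−yᵢ|, so x and y are optimised independently as 1-D weighted medians.
Total weight W = 322; half = 161.
x-coordinate, sorted with cumulative weight:
  x=8 (P, w=12) cum 12
  x=9 (Q, w=20) cum 32
  x=9 (T, w=55) cum 87
  x=10 (R, w=110) cum 197  ← median
  x=11 (S, w=125) cum 322
⇒ x* = 10
y-coordinate, sorted with cumulative weight:
  y=1 (P, w=12) cum 12
  y=2 (Q, w=20) cum 32
  y=5 (S, w=125) cum 157
  y=7 (R, w=110) cum 267  ← median
  y=8 (T, w=55) cum 322
⇒ y* = 7

(10, 7)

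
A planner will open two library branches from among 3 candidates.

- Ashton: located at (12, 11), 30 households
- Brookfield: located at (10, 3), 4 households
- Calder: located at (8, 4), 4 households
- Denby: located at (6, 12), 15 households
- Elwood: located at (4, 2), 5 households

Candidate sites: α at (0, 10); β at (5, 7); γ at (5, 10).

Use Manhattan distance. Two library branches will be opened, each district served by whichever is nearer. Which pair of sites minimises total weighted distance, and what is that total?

Evaluate every pair (each demand assigned to the nearer of the two):
  {β, γ}: total = 375
  {α, γ}: total = 414
  {α, β}: total = 510
Best pair: {β, γ} with total 375.

{β, γ}, total 375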